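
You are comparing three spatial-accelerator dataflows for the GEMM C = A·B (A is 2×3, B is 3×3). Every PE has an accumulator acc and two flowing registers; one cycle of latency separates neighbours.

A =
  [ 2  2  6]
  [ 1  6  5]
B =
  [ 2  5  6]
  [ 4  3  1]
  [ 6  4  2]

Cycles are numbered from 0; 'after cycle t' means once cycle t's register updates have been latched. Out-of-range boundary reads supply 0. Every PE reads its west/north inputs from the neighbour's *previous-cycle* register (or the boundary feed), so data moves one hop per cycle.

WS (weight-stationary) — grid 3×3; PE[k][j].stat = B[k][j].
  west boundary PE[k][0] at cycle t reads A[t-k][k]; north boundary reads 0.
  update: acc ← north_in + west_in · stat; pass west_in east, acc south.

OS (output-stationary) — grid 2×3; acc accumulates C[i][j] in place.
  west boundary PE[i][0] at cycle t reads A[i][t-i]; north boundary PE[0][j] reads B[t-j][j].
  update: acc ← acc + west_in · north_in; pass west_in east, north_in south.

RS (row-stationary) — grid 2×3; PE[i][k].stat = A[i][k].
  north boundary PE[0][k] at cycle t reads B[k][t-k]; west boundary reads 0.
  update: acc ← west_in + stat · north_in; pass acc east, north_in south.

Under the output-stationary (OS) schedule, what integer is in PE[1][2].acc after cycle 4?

OS 2×3: PE[1][2] cycle-by-cycle (with neighbour feeds):
  step 0 · PE0,2: acc=0; fwd→0 fwd↓0
  step 0 · PE1,1: acc=0; fwd→0 fwd↓0
  step 0 · PE1,2: acc=0; fwd→0 fwd↓0
  step 1 · PE0,2: acc=0; fwd→0 fwd↓0
  step 1 · PE1,1: acc=0; fwd→0 fwd↓0
  step 1 · PE1,2: acc=0; fwd→0 fwd↓0
  step 2 · PE0,2: acc=12; fwd→2 fwd↓6
  step 2 · PE1,1: acc=5; fwd→1 fwd↓5
  step 2 · PE1,2: acc=0; fwd→0 fwd↓0
  step 3 · PE0,2: acc=14; fwd→2 fwd↓1
  step 3 · PE1,1: acc=23; fwd→6 fwd↓3
  step 3 · PE1,2: acc=6; fwd→1 fwd↓6
  step 4 · PE0,2: acc=26; fwd→6 fwd↓2
  step 4 · PE1,1: acc=43; fwd→5 fwd↓4
  step 4 · PE1,2: acc=12; fwd→6 fwd↓1

PE[1][2].acc = 12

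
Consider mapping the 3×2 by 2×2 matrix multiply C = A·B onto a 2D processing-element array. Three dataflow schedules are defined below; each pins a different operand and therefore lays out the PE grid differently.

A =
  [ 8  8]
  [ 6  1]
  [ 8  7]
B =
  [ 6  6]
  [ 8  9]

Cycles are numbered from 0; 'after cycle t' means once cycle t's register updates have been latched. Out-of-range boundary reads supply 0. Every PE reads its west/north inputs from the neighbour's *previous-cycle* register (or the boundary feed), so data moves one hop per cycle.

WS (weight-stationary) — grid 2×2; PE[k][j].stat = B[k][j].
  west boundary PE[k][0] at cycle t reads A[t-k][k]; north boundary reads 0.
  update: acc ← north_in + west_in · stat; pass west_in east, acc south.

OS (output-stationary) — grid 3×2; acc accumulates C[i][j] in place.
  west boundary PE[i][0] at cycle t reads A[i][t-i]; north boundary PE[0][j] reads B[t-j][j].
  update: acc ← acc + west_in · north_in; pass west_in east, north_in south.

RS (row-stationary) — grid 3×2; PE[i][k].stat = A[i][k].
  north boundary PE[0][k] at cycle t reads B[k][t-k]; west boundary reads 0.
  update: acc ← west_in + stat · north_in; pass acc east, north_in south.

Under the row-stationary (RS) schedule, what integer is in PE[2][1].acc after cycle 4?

PE[2][1].acc = 111

Tracing RS — 3×2 array, target PE[2][1]:
  [0] (1,1) acc=0 (h:0 v:0)
  [0] (2,0) acc=0 (h:0 v:0)
  [0] (2,1) acc=0 (h:0 v:0)
  [1] (1,1) acc=0 (h:0 v:0)
  [1] (2,0) acc=0 (h:0 v:0)
  [1] (2,1) acc=0 (h:0 v:0)
  [2] (1,1) acc=44 (h:44 v:8)
  [2] (2,0) acc=48 (h:48 v:6)
  [2] (2,1) acc=0 (h:0 v:0)
  [3] (1,1) acc=45 (h:45 v:9)
  [3] (2,0) acc=48 (h:48 v:6)
  [3] (2,1) acc=104 (h:104 v:8)
  [4] (1,1) acc=0 (h:0 v:0)
  [4] (2,0) acc=0 (h:0 v:0)
  [4] (2,1) acc=111 (h:111 v:9)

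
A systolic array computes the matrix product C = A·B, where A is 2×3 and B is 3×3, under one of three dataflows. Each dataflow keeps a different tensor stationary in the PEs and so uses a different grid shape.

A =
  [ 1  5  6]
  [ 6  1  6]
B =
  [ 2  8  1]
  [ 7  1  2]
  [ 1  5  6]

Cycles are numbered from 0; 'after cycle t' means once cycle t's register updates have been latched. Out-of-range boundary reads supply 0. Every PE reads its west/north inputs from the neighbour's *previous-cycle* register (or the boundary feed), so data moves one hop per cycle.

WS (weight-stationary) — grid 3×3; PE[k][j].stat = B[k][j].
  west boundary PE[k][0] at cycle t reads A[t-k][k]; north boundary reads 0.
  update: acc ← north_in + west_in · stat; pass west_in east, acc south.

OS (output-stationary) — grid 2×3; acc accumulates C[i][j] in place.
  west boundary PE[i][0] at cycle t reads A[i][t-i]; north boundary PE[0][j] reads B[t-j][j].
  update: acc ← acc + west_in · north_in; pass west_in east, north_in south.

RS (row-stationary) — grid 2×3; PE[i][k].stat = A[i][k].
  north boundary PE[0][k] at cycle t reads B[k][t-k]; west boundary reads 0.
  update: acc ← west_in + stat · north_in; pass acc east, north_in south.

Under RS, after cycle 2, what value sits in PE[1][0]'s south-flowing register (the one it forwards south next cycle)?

RS (2×3). Following PE[1][0] plus its west/north inputs:
  [0] (0,0) acc=2 (h:2 v:2)
  [0] (1,0) acc=0 (h:0 v:0)
  [1] (0,0) acc=8 (h:8 v:8)
  [1] (1,0) acc=12 (h:12 v:2)
  [2] (0,0) acc=1 (h:1 v:1)
  [2] (1,0) acc=48 (h:48 v:8)

register = 8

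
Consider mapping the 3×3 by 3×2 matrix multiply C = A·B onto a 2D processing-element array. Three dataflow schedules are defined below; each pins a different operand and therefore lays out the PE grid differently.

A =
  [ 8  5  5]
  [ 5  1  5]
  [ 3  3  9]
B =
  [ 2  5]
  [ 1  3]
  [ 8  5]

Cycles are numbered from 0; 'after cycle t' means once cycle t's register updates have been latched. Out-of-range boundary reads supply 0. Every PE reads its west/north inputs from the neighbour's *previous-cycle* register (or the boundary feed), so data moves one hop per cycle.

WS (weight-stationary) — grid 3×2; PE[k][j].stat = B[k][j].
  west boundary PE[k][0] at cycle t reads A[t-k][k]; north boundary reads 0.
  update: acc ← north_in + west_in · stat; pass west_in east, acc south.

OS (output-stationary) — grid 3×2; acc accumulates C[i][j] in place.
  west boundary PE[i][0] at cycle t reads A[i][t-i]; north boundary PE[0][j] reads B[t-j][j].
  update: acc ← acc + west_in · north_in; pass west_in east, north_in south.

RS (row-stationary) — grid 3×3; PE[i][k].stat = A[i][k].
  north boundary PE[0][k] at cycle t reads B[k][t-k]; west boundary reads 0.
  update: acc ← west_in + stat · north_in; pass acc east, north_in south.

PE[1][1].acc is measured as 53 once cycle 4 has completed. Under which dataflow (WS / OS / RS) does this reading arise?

WS (3×2 grid), PE[1][1]:
  t=0 PE[1][1]: acc=0 h=0 v=0
  t=1 PE[1][1]: acc=0 h=0 v=0
  t=2 PE[1][1]: acc=55 h=5 v=55
  t=3 PE[1][1]: acc=28 h=1 v=28
  t=4 PE[1][1]: acc=24 h=3 v=24
OS (3×2 grid), PE[1][1]:
  t=0 PE[1][1]: acc=0 h=0 v=0
  t=1 PE[1][1]: acc=0 h=0 v=0
  t=2 PE[1][1]: acc=25 h=5 v=5
  t=3 PE[1][1]: acc=28 h=1 v=3
  t=4 PE[1][1]: acc=53 h=5 v=5
RS (3×3 grid), PE[1][1]:
  t=0 PE[1][1]: acc=0 h=0 v=0
  t=1 PE[1][1]: acc=0 h=0 v=0
  t=2 PE[1][1]: acc=11 h=11 v=1
  t=3 PE[1][1]: acc=28 h=28 v=3
  t=4 PE[1][1]: acc=0 h=0 v=0

dataflow = OS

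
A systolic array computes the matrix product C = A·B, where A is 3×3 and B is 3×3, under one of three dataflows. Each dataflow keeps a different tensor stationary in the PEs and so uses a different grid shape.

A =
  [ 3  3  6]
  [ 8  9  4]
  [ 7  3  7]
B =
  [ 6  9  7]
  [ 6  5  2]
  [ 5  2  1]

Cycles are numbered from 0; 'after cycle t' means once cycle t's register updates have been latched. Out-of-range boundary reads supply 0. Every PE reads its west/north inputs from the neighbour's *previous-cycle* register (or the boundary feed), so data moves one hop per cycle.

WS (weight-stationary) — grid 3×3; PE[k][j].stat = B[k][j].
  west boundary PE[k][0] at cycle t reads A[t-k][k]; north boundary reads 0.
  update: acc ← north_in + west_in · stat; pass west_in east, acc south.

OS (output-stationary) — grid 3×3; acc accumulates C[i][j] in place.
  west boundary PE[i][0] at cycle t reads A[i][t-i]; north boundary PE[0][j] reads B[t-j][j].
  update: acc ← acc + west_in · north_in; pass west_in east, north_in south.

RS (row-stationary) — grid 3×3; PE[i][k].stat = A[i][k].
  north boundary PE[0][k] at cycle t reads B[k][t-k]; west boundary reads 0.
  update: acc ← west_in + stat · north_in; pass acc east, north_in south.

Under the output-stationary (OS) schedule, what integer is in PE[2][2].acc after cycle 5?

Tracing OS — 3×3 array, target PE[2][2]:
  t=0 PE[1][2]: acc=0 h=0 v=0
  t=0 PE[2][1]: acc=0 h=0 v=0
  t=0 PE[2][2]: acc=0 h=0 v=0
  t=1 PE[1][2]: acc=0 h=0 v=0
  t=1 PE[2][1]: acc=0 h=0 v=0
  t=1 PE[2][2]: acc=0 h=0 v=0
  t=2 PE[1][2]: acc=0 h=0 v=0
  t=2 PE[2][1]: acc=0 h=0 v=0
  t=2 PE[2][2]: acc=0 h=0 v=0
  t=3 PE[1][2]: acc=56 h=8 v=7
  t=3 PE[2][1]: acc=63 h=7 v=9
  t=3 PE[2][2]: acc=0 h=0 v=0
  t=4 PE[1][2]: acc=74 h=9 v=2
  t=4 PE[2][1]: acc=78 h=3 v=5
  t=4 PE[2][2]: acc=49 h=7 v=7
  t=5 PE[1][2]: acc=78 h=4 v=1
  t=5 PE[2][1]: acc=92 h=7 v=2
  t=5 PE[2][2]: acc=55 h=3 v=2

PE[2][2].acc = 55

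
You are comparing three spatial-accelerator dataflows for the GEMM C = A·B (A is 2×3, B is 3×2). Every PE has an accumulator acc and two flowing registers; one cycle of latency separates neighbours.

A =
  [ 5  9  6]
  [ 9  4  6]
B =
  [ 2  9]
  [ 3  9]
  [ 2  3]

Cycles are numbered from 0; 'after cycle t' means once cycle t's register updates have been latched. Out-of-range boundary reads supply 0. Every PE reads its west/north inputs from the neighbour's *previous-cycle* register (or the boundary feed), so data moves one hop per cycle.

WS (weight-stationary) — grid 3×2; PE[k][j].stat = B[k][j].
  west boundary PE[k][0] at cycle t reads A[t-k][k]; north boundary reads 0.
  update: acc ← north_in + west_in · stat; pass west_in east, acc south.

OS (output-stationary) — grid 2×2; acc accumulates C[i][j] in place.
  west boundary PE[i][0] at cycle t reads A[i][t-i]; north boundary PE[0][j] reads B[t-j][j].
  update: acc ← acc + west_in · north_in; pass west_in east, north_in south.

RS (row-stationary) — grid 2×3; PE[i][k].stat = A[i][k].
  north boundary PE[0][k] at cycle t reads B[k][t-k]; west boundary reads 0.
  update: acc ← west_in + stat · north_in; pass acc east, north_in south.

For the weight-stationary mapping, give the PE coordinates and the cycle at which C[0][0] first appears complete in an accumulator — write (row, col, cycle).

(row, col, cycle) = (2, 0, 2)

WS — PE[2][0] is where C[0][0] collects:
  @0  [2,0]  acc 0  |  →0  ↓0
  @1  [2,0]  acc 0  |  →0  ↓0
  @2  [2,0]  acc 49  |  →6  ↓49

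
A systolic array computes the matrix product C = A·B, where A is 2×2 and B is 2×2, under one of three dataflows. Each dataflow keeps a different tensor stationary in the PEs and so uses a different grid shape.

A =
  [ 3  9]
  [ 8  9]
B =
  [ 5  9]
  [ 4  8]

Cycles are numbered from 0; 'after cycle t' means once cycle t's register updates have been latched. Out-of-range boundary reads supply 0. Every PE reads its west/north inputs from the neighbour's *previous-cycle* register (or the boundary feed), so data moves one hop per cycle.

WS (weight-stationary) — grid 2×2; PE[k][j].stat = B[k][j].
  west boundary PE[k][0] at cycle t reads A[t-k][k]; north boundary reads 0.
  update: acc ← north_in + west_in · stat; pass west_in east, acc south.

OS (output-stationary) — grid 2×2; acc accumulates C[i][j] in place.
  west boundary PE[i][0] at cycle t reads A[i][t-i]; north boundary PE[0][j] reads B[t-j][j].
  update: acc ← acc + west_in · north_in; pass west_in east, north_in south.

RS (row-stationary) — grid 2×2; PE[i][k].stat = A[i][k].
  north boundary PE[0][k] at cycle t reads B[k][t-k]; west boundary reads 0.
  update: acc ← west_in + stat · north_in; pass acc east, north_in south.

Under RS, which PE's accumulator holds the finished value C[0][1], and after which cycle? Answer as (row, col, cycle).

RS: C[0][1] accumulates in PE[0][1]:
  after 0 — PE[0][1] acc=0, pass-E 0, pass-S 0
  after 1 — PE[0][1] acc=51, pass-E 51, pass-S 4
  after 2 — PE[0][1] acc=99, pass-E 99, pass-S 8

(row, col, cycle) = (0, 1, 2)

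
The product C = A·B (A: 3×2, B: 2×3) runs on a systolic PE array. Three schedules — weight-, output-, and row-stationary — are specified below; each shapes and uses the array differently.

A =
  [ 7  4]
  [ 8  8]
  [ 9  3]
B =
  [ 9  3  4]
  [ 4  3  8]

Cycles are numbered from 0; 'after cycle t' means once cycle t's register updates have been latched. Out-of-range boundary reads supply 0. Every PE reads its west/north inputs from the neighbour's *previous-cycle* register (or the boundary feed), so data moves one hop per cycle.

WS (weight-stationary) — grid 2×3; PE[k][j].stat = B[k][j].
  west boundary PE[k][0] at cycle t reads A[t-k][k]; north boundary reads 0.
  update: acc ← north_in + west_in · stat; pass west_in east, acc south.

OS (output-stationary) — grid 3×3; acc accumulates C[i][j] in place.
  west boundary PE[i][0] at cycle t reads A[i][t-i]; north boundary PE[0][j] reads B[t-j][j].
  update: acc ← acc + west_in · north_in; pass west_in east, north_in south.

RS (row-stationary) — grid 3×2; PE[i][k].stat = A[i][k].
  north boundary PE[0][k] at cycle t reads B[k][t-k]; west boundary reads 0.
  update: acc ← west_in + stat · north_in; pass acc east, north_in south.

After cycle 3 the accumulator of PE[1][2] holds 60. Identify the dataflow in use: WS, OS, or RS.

dataflow = WS

WS [2×3] PE[1][2] across cycles:
  after 0 — PE[1][2] acc=0, pass-E 0, pass-S 0
  after 1 — PE[1][2] acc=0, pass-E 0, pass-S 0
  after 2 — PE[1][2] acc=0, pass-E 0, pass-S 0
  after 3 — PE[1][2] acc=60, pass-E 4, pass-S 60
OS [3×3] PE[1][2] across cycles:
  after 0 — PE[1][2] acc=0, pass-E 0, pass-S 0
  after 1 — PE[1][2] acc=0, pass-E 0, pass-S 0
  after 2 — PE[1][2] acc=0, pass-E 0, pass-S 0
  after 3 — PE[1][2] acc=32, pass-E 8, pass-S 4
RS: PE[1][2] is outside its 3×2 grid.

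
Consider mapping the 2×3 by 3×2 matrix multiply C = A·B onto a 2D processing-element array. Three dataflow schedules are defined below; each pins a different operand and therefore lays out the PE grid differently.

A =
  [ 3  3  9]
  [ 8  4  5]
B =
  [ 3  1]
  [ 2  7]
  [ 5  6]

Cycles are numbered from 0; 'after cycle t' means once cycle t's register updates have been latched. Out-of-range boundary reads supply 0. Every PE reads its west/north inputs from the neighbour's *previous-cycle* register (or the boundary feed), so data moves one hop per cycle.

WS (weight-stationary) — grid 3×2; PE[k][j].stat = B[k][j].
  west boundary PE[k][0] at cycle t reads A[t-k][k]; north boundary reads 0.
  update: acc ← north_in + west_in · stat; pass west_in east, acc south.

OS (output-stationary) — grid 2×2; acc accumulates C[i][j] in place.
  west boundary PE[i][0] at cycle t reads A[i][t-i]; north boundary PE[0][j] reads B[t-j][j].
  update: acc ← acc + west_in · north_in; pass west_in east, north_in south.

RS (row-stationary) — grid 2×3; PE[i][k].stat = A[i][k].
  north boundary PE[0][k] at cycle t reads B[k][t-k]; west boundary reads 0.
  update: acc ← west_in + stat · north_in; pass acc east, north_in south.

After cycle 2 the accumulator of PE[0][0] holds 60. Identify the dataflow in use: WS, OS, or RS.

WS [3×2] PE[0][0] across cycles:
  c0 r0c0: 9 / 3 / 9
  c1 r0c0: 24 / 8 / 24
  c2 r0c0: 0 / 0 / 0
OS [2×2] PE[0][0] across cycles:
  c0 r0c0: 9 / 3 / 3
  c1 r0c0: 15 / 3 / 2
  c2 r0c0: 60 / 9 / 5
RS [2×3] PE[0][0] across cycles:
  c0 r0c0: 9 / 9 / 3
  c1 r0c0: 3 / 3 / 1
  c2 r0c0: 0 / 0 / 0

dataflow = OS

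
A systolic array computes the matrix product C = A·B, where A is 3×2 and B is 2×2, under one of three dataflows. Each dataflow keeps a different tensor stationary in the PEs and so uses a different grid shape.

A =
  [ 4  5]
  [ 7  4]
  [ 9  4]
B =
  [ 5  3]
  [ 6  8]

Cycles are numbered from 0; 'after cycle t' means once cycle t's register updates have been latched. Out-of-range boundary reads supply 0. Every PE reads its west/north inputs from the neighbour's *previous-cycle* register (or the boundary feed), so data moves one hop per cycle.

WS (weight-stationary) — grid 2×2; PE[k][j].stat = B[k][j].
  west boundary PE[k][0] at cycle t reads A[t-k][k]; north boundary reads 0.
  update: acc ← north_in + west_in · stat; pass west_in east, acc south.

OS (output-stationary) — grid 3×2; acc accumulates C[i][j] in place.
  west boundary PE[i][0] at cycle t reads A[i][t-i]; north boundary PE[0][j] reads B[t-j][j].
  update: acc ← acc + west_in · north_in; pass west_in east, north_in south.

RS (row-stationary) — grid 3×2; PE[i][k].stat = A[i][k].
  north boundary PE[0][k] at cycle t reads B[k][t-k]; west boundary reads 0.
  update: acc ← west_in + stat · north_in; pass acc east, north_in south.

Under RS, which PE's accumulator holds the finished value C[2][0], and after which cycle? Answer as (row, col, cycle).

(row, col, cycle) = (2, 1, 3)

RS: C[2][0] accumulates in PE[2][1]:
  t=0 PE[2][1]: acc=0 h=0 v=0
  t=1 PE[2][1]: acc=0 h=0 v=0
  t=2 PE[2][1]: acc=0 h=0 v=0
  t=3 PE[2][1]: acc=69 h=69 v=6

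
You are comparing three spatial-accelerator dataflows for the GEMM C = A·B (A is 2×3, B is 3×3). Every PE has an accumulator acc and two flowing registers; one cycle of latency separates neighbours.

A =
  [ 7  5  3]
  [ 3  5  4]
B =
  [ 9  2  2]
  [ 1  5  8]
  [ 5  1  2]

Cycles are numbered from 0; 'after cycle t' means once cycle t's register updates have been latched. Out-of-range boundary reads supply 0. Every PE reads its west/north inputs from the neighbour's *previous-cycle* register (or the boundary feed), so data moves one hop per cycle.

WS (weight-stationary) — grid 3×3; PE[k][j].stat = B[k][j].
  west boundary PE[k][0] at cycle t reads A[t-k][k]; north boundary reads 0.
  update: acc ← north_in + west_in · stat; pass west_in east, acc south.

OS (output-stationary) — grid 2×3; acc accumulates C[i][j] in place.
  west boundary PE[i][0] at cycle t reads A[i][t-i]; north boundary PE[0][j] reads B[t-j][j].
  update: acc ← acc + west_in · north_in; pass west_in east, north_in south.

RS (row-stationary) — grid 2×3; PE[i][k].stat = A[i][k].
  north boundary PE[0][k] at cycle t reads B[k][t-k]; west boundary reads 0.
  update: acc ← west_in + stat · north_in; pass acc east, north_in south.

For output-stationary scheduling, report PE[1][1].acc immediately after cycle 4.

PE[1][1].acc = 35

Tracing OS — 2×3 array, target PE[1][1]:
  @0  [0,1]  acc 0  |  →0  ↓0
  @0  [1,0]  acc 0  |  →0  ↓0
  @0  [1,1]  acc 0  |  →0  ↓0
  @1  [0,1]  acc 14  |  →7  ↓2
  @1  [1,0]  acc 27  |  →3  ↓9
  @1  [1,1]  acc 0  |  →0  ↓0
  @2  [0,1]  acc 39  |  →5  ↓5
  @2  [1,0]  acc 32  |  →5  ↓1
  @2  [1,1]  acc 6  |  →3  ↓2
  @3  [0,1]  acc 42  |  →3  ↓1
  @3  [1,0]  acc 52  |  →4  ↓5
  @3  [1,1]  acc 31  |  →5  ↓5
  @4  [0,1]  acc 42  |  →0  ↓0
  @4  [1,0]  acc 52  |  →0  ↓0
  @4  [1,1]  acc 35  |  →4  ↓1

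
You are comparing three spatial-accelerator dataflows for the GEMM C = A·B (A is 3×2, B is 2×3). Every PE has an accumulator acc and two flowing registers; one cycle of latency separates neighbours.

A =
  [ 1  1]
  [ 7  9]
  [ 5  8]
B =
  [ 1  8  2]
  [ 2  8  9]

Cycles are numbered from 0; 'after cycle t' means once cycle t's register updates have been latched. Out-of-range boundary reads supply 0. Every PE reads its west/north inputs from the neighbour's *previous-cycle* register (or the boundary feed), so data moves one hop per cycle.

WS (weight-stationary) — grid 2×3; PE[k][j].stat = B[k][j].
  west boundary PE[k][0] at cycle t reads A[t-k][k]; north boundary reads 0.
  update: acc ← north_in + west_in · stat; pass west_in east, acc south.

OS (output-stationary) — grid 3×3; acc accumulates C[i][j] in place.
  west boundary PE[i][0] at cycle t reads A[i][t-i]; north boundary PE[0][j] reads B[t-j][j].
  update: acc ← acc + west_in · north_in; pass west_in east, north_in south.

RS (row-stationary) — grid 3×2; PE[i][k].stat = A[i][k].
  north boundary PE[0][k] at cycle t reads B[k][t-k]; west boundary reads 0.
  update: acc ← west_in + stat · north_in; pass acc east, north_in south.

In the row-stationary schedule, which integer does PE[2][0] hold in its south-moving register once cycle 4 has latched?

register = 2

RS on a 3×2 grid — tracing PE[2][0] and its feeders:
  0: (1,0).acc=0  regs=<0,0>
  0: (2,0).acc=0  regs=<0,0>
  1: (1,0).acc=7  regs=<7,1>
  1: (2,0).acc=0  regs=<0,0>
  2: (1,0).acc=56  regs=<56,8>
  2: (2,0).acc=5  regs=<5,1>
  3: (1,0).acc=14  regs=<14,2>
  3: (2,0).acc=40  regs=<40,8>
  4: (1,0).acc=0  regs=<0,0>
  4: (2,0).acc=10  regs=<10,2>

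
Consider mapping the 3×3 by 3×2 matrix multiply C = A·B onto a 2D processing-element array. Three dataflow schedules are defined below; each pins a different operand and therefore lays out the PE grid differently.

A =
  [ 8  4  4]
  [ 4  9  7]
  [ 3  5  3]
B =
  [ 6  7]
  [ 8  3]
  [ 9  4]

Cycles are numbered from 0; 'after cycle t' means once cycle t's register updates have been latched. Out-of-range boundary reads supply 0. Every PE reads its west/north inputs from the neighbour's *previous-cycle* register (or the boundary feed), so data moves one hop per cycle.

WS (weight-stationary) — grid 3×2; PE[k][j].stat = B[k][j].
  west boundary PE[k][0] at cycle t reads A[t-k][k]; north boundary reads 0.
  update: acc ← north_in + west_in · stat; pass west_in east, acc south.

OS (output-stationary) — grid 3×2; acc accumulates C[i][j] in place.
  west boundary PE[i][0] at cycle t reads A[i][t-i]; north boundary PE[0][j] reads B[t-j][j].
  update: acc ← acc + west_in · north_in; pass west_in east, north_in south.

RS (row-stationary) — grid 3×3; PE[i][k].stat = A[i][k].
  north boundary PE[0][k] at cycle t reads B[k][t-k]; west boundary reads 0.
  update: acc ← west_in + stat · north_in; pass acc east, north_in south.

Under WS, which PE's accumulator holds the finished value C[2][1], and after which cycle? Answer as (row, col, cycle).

(row, col, cycle) = (2, 1, 5)

WS: C[2][1] accumulates in PE[2][1]:
  @0  [2,1]  acc 0  |  →0  ↓0
  @1  [2,1]  acc 0  |  →0  ↓0
  @2  [2,1]  acc 0  |  →0  ↓0
  @3  [2,1]  acc 84  |  →4  ↓84
  @4  [2,1]  acc 83  |  →7  ↓83
  @5  [2,1]  acc 48  |  →3  ↓48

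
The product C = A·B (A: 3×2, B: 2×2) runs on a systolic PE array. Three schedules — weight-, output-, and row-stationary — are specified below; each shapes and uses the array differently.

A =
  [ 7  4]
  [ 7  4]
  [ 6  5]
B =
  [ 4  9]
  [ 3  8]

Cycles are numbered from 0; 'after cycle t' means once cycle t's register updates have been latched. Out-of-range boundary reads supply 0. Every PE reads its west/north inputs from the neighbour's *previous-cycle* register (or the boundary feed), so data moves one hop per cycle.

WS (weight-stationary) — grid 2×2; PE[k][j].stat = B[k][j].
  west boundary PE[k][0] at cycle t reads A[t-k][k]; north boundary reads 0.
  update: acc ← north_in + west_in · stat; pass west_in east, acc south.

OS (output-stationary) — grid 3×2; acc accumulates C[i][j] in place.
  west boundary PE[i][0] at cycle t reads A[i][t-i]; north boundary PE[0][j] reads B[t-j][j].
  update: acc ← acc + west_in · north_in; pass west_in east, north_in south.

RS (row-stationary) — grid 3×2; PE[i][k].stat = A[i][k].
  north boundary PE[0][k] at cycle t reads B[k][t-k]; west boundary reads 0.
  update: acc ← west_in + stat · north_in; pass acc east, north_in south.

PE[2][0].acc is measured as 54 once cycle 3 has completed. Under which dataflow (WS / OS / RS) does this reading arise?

dataflow = RS

WS (2×2): PE[2][0] does not exist.
OS (3×2 grid), PE[2][0]:
  cycle 0: PE[2][0] → acc 0, east 0, south 0
  cycle 1: PE[2][0] → acc 0, east 0, south 0
  cycle 2: PE[2][0] → acc 24, east 6, south 4
  cycle 3: PE[2][0] → acc 39, east 5, south 3
RS (3×2 grid), PE[2][0]:
  cycle 0: PE[2][0] → acc 0, east 0, south 0
  cycle 1: PE[2][0] → acc 0, east 0, south 0
  cycle 2: PE[2][0] → acc 24, east 24, south 4
  cycle 3: PE[2][0] → acc 54, east 54, south 9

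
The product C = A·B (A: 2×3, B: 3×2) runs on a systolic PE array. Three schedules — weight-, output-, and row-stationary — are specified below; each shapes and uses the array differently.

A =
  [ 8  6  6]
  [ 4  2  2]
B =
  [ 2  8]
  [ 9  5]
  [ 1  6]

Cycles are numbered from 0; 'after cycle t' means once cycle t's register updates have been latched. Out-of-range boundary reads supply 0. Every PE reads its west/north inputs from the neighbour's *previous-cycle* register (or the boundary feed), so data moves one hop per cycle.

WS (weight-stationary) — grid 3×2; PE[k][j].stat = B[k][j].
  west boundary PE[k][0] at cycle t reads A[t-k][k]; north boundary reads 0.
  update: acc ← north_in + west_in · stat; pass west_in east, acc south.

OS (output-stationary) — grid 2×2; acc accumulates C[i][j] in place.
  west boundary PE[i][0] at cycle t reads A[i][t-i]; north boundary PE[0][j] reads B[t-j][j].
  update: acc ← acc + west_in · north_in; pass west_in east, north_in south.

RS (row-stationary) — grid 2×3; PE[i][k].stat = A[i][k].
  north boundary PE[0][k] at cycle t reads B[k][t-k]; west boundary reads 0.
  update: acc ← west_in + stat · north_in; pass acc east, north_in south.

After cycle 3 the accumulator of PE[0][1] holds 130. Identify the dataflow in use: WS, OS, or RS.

Under WS (3×2), PE[0][1]:
  t=0 PE[0][1]: acc=0 h=0 v=0
  t=1 PE[0][1]: acc=64 h=8 v=64
  t=2 PE[0][1]: acc=32 h=4 v=32
  t=3 PE[0][1]: acc=0 h=0 v=0
Under OS (2×2), PE[0][1]:
  t=0 PE[0][1]: acc=0 h=0 v=0
  t=1 PE[0][1]: acc=64 h=8 v=8
  t=2 PE[0][1]: acc=94 h=6 v=5
  t=3 PE[0][1]: acc=130 h=6 v=6
Under RS (2×3), PE[0][1]:
  t=0 PE[0][1]: acc=0 h=0 v=0
  t=1 PE[0][1]: acc=70 h=70 v=9
  t=2 PE[0][1]: acc=94 h=94 v=5
  t=3 PE[0][1]: acc=0 h=0 v=0

dataflow = OS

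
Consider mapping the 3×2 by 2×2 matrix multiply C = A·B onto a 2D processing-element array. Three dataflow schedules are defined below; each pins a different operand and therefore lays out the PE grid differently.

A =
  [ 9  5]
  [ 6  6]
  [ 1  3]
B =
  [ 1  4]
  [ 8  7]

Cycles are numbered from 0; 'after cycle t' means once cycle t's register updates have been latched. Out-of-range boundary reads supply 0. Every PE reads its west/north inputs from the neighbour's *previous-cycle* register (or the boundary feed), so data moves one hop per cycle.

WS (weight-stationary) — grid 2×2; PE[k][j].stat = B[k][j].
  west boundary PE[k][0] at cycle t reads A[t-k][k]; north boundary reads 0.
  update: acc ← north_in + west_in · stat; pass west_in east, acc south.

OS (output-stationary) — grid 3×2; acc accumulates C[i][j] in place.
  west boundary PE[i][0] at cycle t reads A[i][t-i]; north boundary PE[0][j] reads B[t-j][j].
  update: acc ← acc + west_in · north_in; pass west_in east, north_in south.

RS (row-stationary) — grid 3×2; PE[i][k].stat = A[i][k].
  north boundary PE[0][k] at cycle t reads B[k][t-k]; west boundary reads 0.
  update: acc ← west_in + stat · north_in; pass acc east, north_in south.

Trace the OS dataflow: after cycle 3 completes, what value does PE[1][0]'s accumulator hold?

PE[1][0].acc = 54

Tracing OS — 3×2 array, target PE[1][0]:
  c0 r0c0: 9 / 9 / 1
  c0 r1c0: 0 / 0 / 0
  c1 r0c0: 49 / 5 / 8
  c1 r1c0: 6 / 6 / 1
  c2 r0c0: 49 / 0 / 0
  c2 r1c0: 54 / 6 / 8
  c3 r0c0: 49 / 0 / 0
  c3 r1c0: 54 / 0 / 0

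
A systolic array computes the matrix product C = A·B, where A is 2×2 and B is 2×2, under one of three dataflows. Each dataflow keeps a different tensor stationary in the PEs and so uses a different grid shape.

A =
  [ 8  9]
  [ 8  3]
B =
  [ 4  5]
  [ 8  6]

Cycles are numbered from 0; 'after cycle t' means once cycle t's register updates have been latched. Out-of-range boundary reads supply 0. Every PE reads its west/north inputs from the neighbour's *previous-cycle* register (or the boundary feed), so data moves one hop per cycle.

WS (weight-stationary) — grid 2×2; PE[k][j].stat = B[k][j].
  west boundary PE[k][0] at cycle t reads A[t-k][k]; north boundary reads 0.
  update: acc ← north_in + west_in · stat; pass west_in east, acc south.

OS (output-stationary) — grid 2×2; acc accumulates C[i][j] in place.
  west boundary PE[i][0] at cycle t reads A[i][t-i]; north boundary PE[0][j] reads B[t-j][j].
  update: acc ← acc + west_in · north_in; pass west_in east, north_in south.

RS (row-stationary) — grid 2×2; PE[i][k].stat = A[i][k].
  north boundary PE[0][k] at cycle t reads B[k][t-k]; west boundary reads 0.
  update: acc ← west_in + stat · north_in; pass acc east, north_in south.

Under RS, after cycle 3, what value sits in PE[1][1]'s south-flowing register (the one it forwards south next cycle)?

register = 6

RS on a 2×2 grid — tracing PE[1][1] and its feeders:
  c0 r0c1: 0 / 0 / 0
  c0 r1c0: 0 / 0 / 0
  c0 r1c1: 0 / 0 / 0
  c1 r0c1: 104 / 104 / 8
  c1 r1c0: 32 / 32 / 4
  c1 r1c1: 0 / 0 / 0
  c2 r0c1: 94 / 94 / 6
  c2 r1c0: 40 / 40 / 5
  c2 r1c1: 56 / 56 / 8
  c3 r0c1: 0 / 0 / 0
  c3 r1c0: 0 / 0 / 0
  c3 r1c1: 58 / 58 / 6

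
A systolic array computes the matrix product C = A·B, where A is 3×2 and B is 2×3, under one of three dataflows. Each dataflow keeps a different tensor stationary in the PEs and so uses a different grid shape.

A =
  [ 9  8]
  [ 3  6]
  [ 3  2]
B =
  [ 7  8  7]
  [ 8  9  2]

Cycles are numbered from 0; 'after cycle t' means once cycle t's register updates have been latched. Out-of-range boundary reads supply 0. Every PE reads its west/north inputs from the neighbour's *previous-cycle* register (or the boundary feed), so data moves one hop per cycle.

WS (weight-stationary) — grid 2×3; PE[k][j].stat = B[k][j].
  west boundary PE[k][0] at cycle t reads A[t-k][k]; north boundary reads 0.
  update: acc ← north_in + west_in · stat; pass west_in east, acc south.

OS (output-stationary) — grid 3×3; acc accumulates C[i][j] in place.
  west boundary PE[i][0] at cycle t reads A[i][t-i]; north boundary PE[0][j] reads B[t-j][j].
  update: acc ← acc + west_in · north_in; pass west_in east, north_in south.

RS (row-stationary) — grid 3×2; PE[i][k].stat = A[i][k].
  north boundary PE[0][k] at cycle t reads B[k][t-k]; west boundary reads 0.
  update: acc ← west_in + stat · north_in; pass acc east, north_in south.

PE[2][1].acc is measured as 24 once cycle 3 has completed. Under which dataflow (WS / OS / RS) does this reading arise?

dataflow = OS

WS: PE[2][1] is outside its 2×3 grid.
OS (3×3 grid), PE[2][1]:
  t=0 PE[2][1]: acc=0 h=0 v=0
  t=1 PE[2][1]: acc=0 h=0 v=0
  t=2 PE[2][1]: acc=0 h=0 v=0
  t=3 PE[2][1]: acc=24 h=3 v=8
RS (3×2 grid), PE[2][1]:
  t=0 PE[2][1]: acc=0 h=0 v=0
  t=1 PE[2][1]: acc=0 h=0 v=0
  t=2 PE[2][1]: acc=0 h=0 v=0
  t=3 PE[2][1]: acc=37 h=37 v=8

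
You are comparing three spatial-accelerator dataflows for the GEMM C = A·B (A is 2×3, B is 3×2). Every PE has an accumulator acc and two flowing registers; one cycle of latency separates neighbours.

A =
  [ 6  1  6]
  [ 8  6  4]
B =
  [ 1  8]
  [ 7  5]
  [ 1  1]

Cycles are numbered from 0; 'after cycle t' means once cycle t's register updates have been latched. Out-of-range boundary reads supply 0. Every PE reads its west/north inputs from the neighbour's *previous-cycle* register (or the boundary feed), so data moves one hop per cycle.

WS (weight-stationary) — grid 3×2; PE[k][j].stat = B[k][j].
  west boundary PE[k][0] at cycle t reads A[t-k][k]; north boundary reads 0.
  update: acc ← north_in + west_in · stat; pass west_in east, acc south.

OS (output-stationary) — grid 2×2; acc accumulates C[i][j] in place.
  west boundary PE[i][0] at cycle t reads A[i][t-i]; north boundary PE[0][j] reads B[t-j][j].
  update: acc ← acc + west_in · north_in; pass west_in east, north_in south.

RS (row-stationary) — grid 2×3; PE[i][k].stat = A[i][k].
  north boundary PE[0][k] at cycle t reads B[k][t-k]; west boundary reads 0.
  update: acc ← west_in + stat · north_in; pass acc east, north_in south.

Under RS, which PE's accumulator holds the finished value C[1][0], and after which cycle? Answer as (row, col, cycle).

(row, col, cycle) = (1, 2, 3)

RS — PE[1][2] is where C[1][0] collects:
  t=0 PE[1][2]: acc=0 h=0 v=0
  t=1 PE[1][2]: acc=0 h=0 v=0
  t=2 PE[1][2]: acc=0 h=0 v=0
  t=3 PE[1][2]: acc=54 h=54 v=1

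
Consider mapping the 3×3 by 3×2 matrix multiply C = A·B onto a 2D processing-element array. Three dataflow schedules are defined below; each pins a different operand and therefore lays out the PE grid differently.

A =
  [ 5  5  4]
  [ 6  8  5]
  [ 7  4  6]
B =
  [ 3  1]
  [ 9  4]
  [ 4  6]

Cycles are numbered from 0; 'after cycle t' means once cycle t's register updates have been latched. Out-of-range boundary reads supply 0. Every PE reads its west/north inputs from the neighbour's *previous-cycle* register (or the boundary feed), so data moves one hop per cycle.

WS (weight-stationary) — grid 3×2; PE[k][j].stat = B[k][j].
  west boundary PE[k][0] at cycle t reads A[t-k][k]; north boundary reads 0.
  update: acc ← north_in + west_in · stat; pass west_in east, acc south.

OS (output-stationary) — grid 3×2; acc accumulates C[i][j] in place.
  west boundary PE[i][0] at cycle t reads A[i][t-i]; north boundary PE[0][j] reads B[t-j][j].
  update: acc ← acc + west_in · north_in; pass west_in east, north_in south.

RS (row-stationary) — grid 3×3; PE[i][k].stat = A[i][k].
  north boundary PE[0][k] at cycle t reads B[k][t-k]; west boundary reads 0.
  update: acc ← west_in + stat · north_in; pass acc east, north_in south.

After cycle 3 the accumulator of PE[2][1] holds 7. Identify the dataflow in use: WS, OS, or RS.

Under WS (3×2), PE[2][1]:
  [0] (2,1) acc=0 (h:0 v:0)
  [1] (2,1) acc=0 (h:0 v:0)
  [2] (2,1) acc=0 (h:0 v:0)
  [3] (2,1) acc=49 (h:4 v:49)
Under OS (3×2), PE[2][1]:
  [0] (2,1) acc=0 (h:0 v:0)
  [1] (2,1) acc=0 (h:0 v:0)
  [2] (2,1) acc=0 (h:0 v:0)
  [3] (2,1) acc=7 (h:7 v:1)
Under RS (3×3), PE[2][1]:
  [0] (2,1) acc=0 (h:0 v:0)
  [1] (2,1) acc=0 (h:0 v:0)
  [2] (2,1) acc=0 (h:0 v:0)
  [3] (2,1) acc=57 (h:57 v:9)

dataflow = OS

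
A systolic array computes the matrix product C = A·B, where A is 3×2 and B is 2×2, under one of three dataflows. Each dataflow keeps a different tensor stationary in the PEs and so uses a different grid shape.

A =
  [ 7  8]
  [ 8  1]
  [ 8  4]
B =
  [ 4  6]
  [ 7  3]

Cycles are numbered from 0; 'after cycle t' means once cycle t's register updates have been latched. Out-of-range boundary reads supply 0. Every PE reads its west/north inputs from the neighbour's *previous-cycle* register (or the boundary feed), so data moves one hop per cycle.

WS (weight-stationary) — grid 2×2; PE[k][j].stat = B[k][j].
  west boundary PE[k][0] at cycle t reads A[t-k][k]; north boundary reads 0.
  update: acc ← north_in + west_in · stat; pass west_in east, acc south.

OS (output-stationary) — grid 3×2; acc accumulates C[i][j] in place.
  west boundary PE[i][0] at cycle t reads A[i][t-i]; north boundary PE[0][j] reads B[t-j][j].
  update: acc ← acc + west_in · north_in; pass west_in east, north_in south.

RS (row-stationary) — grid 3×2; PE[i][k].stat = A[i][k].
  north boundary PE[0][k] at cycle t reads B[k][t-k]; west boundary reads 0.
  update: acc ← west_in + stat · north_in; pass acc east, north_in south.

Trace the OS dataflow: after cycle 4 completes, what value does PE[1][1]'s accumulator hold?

OS (3×2). Following PE[1][1] plus its west/north inputs:
  step 0 · PE0,1: acc=0; fwd→0 fwd↓0
  step 0 · PE1,0: acc=0; fwd→0 fwd↓0
  step 0 · PE1,1: acc=0; fwd→0 fwd↓0
  step 1 · PE0,1: acc=42; fwd→7 fwd↓6
  step 1 · PE1,0: acc=32; fwd→8 fwd↓4
  step 1 · PE1,1: acc=0; fwd→0 fwd↓0
  step 2 · PE0,1: acc=66; fwd→8 fwd↓3
  step 2 · PE1,0: acc=39; fwd→1 fwd↓7
  step 2 · PE1,1: acc=48; fwd→8 fwd↓6
  step 3 · PE0,1: acc=66; fwd→0 fwd↓0
  step 3 · PE1,0: acc=39; fwd→0 fwd↓0
  step 3 · PE1,1: acc=51; fwd→1 fwd↓3
  step 4 · PE0,1: acc=66; fwd→0 fwd↓0
  step 4 · PE1,0: acc=39; fwd→0 fwd↓0
  step 4 · PE1,1: acc=51; fwd→0 fwd↓0

PE[1][1].acc = 51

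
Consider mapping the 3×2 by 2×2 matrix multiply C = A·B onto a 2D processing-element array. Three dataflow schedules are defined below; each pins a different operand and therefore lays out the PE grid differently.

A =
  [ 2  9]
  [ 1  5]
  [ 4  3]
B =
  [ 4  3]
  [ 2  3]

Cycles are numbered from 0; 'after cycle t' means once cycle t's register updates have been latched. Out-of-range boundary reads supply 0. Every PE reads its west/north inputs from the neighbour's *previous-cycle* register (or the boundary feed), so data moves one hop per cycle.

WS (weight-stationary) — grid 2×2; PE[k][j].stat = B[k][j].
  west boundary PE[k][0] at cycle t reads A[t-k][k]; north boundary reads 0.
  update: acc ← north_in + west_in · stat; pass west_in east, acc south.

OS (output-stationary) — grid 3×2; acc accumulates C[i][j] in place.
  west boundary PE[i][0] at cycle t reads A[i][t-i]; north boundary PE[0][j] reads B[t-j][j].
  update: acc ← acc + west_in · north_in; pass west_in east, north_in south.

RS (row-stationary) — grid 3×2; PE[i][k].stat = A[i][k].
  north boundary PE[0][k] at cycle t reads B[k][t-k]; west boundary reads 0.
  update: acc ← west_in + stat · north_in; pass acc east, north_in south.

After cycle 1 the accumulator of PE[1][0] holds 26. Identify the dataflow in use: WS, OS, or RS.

— WS: 2×2; PE[1][0] trace:
  step 0 · PE1,0: acc=0; fwd→0 fwd↓0
  step 1 · PE1,0: acc=26; fwd→9 fwd↓26
— OS: 3×2; PE[1][0] trace:
  step 0 · PE1,0: acc=0; fwd→0 fwd↓0
  step 1 · PE1,0: acc=4; fwd→1 fwd↓4
— RS: 3×2; PE[1][0] trace:
  step 0 · PE1,0: acc=0; fwd→0 fwd↓0
  step 1 · PE1,0: acc=4; fwd→4 fwd↓4

dataflow = WS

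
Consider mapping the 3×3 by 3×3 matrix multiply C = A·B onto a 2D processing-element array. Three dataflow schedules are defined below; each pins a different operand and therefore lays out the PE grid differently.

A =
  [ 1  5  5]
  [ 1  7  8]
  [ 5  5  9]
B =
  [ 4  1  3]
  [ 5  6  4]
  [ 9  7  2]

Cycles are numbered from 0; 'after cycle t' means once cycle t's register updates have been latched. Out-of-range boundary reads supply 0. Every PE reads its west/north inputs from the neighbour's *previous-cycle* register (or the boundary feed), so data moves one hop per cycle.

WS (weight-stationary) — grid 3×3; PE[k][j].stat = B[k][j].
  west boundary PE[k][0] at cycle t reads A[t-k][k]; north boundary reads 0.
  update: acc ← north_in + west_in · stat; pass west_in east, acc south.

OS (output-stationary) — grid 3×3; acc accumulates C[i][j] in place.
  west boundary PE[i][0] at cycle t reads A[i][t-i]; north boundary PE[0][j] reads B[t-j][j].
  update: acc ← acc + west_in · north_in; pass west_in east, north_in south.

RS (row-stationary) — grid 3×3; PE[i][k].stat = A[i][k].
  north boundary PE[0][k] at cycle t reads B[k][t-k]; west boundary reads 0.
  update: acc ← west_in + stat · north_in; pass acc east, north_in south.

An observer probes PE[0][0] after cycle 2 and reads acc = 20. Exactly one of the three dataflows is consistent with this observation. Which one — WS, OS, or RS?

dataflow = WS

WS (3×3 grid), PE[0][0]:
  [0] (0,0) acc=4 (h:1 v:4)
  [1] (0,0) acc=4 (h:1 v:4)
  [2] (0,0) acc=20 (h:5 v:20)
OS (3×3 grid), PE[0][0]:
  [0] (0,0) acc=4 (h:1 v:4)
  [1] (0,0) acc=29 (h:5 v:5)
  [2] (0,0) acc=74 (h:5 v:9)
RS (3×3 grid), PE[0][0]:
  [0] (0,0) acc=4 (h:4 v:4)
  [1] (0,0) acc=1 (h:1 v:1)
  [2] (0,0) acc=3 (h:3 v:3)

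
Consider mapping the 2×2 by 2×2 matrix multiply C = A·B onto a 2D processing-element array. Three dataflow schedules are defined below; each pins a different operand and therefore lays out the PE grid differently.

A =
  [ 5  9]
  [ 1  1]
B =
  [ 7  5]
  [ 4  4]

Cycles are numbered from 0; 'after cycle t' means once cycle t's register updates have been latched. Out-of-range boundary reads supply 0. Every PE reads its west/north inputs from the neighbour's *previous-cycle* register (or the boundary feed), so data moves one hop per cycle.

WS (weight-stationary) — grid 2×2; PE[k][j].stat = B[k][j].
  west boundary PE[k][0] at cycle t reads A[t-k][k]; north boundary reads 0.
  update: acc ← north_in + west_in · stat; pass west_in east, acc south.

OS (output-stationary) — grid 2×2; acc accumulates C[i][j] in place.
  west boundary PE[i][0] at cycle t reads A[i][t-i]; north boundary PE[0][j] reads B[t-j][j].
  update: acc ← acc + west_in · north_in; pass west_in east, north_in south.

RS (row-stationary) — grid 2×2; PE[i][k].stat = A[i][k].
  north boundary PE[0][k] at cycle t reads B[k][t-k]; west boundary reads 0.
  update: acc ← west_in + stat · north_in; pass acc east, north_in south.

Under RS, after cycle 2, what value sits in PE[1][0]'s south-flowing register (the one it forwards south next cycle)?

RS (2×2). Following PE[1][0] plus its west/north inputs:
  step 0 · PE0,0: acc=35; fwd→35 fwd↓7
  step 0 · PE1,0: acc=0; fwd→0 fwd↓0
  step 1 · PE0,0: acc=25; fwd→25 fwd↓5
  step 1 · PE1,0: acc=7; fwd→7 fwd↓7
  step 2 · PE0,0: acc=0; fwd→0 fwd↓0
  step 2 · PE1,0: acc=5; fwd→5 fwd↓5

register = 5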